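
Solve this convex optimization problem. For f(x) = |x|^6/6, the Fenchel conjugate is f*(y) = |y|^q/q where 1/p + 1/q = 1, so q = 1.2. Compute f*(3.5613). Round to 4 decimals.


The conjugate exponent q satisfies 1/p + 1/q = 1.
p = 6, so q = 6/(6 - 1) = 1.2
|y|^q = 3.5613^1.2 = 4.5912
f*(3.5613) = 4.5912 / 1.2 = 3.826


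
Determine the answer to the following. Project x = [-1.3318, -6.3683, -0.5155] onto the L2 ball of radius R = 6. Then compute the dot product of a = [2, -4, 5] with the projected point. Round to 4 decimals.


Step 1: Compute ||x|| (intermediates to 6 decimals).
||x|| = sqrt((-1.3318)^2 + (-6.3683)^2 + (-0.5155)^2) = 6.52646
Step 2: Project.
Since ||x|| > R, scale = R/||x|| = 6/6.52646 = 0.919335, proj(x) = scale * x
proj(x) = [-1.22437, -5.854601, -0.473917]
Step 3: Dot product.
a^T * proj(x) = 2*(-1.22437) - 4*(-5.854601) + 5*(-0.473917) = 18.6001


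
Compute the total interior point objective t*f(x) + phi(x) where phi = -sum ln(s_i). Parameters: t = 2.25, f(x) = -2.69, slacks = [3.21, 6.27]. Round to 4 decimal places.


Step 1: Compute log-barrier.
ln values: [1.1663, 1.8358]
phi = -(1.1663 + 1.8358) = -3.002
Step 2: Compute augmented objective.
t*f(x) = 2.25*-2.69 = -6.0525
Total = -6.0525 - 3.002 = -9.0545


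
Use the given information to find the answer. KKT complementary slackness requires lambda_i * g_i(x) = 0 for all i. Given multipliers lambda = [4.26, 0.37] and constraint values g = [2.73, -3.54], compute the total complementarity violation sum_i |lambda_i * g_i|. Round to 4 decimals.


KKT complementary slackness check:
lambda_1 * g_1 = 4.26 * 2.73 = 11.6298
lambda_2 * g_2 = 0.37 * -3.54 = -1.3098
Total violation = 11.6298 + 1.3098 = 12.9396


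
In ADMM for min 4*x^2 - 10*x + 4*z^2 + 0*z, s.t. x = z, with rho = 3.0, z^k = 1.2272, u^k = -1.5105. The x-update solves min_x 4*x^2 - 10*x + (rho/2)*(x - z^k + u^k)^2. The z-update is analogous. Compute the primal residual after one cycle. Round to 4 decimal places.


ADMM iteration with rho = 3.0, z^k = 1.2272, u^k = -1.5105
Step 1: x-update.
Minimize 4*x^2 - 10*x + (3.0/2)*(x - 1.2272 - 1.5105)^2
FOC: (2*4 + 3.0)*x = 10 + 3.0*(1.2272 + 1.5105)
x^{k+1} = 1.6557
Step 2: z-update.
Minimize 4*z^2 + 0*z + (3.0/2)*(1.6557 - z - 1.5105)^2
FOC: (2*4 + 3.0)*z = 0 + 3.0*(1.6557 - 1.5105)
z^{k+1} = 0.0396
Step 3: u-update.
u^{k+1} = -1.5105 + 1.6557 - 0.0396 = 0.1056
Step 4: Primal residual = |1.6557 - 0.0396| = 1.6161


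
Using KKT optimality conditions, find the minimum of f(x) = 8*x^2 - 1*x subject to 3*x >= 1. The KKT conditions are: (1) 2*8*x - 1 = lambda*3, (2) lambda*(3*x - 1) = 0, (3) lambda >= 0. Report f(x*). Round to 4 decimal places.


Step 1: Try lambda = 0 (constraint inactive).
x_unc = 1/(2*8) = 0.0625
Check: 3*0.0625 = 0.1875 < 1 -- violated!
Step 2: Constraint must be active: 3*x = 1
x* = 1/3 = 0.3333 (rounded; the exact value 1/3 is used below)
lambda = (2*8*(1/3) - 1)/3 = 1.4444
Step 3: Compute optimal value.
f(x*) = 8*(1/3)^2 - 1*(1/3) = 0.5556


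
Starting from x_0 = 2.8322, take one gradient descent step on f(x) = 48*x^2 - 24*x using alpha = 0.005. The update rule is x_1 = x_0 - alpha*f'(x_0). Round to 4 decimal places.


We compute the gradient at x_0 and apply the update.
f'(x) = 96*x - 24
f'(2.8322) = 96*2.8322 - 24 = 247.8912
x_1 = 2.8322 - 0.005*247.8912 = 1.5927


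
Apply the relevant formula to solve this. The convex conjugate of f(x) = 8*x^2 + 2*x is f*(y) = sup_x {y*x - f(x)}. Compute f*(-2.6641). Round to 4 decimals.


f*(y) = sup_x {y*x - a*x^2 - b*x} = sup_x {(y-b)*x - a*x^2}
FOC: (y - b) - 2a*x = 0 => x* = (y - b)/(2a)
x* = (-2.6641 - 2)/(2*8) = -0.2915
f*(-2.6641) = (y-b)^2/(4a) = (-2.6641 - 2)^2/(4*8)
= 21.7538/32 = 0.6798


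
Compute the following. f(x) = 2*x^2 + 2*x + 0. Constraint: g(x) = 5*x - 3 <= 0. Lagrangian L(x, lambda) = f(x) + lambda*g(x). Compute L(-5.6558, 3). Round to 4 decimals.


Step 1: Evaluate f(x).
f(-5.6558) = 2*(-5.6558)^2 + 2*(-5.6558) + 0 = 52.6645
Step 2: Evaluate g(x).
g(-5.6558) = 5*-5.6558 - 3 = -31.279
Step 3: Compute Lagrangian.
L = 52.6645 + 3*-31.279 = -41.1725


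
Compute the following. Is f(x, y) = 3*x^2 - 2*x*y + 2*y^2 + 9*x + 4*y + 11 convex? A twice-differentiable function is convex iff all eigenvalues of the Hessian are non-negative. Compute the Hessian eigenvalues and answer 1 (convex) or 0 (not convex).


The Hessian of f(x,y) = 3*x^2 - 2*x*y + 2*y^2 + 9*x + 4*y + 11 is:
H = [[6, -2], [-2, 4]]
Trace = 6 + 4 = 10
Determinant = 6*4 - (-2)^2 = 20
Discriminant = (10)^2 - 4*20 = 20.0
Eigenvalues: lambda_1 = 2.7639, lambda_2 = 7.2361
The function is convex.

1


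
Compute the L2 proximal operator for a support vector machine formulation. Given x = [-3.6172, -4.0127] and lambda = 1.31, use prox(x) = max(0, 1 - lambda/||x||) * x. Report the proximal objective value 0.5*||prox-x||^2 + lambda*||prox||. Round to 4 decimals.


Step 1: Compute ||x||.
||x|| = 5.4024
Step 2: Compute scaling factor.
scale = max(0, 1 - 1.31/5.4024) = 0.7575
Step 3: prox(x) = [-2.7401, -3.0397]
||prox(x)|| = 4.0924
Step 4: Proximal objective.
0.5*||prox-x||^2 = 0.8581
lambda*||prox|| = 5.361
Total = 6.2191


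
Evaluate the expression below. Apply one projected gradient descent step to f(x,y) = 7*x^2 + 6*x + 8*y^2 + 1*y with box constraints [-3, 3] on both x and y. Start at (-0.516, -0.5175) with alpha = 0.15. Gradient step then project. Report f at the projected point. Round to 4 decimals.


Step 1: Compute gradient at (-0.516, -0.5175).
grad_x = 2*7*-0.516 + 6 = -1.224
grad_y = 2*8*-0.5175 + 1 = -7.28
Step 2: Gradient step.
x_raw = -0.516 - 0.15*-1.224 = -0.3324
y_raw = -0.5175 - 0.15*-7.28 = 0.5745
Step 3: Project onto [-3, 3].
x_proj = clip(-0.3324) = -0.3324
y_proj = clip(0.5745) = 0.5745
Step 4: Evaluate f.
f(-0.3324, 0.5745) = 1.9939


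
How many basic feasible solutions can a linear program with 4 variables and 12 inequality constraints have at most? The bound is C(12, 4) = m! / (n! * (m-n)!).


Each vertex corresponds to some choice of n active constraints out of m, so the number of vertices is at most C(m, n) = m! / (n!(m-n)!).
m = 12, n = 4
Numerator: 12 * 11 * 10 * 9
Denominator: 4! = 24
C(12, 4) = 495


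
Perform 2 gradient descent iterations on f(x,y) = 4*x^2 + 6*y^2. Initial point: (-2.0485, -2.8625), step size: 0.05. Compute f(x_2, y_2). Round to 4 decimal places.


Gradient descent on f(x,y) = 4*x^2 + 6*y^2.
Starting point: (-2.0485, -2.8625), alpha = 0.05
Step 1: grad_x = 2*4*-2.0485 = -16.388, grad_y = 2*6*-2.8625 = -34.35
  x_1 = -2.0485 - 0.05*-16.388 = -1.2291
  y_1 = -2.8625 - 0.05*-34.35 = -1.145
Step 2: grad_x = 2*4*-1.2291 = -9.8328, grad_y = 2*6*-1.145 = -13.74
  x_2 = -1.2291 - 0.05*-9.8328 = -0.7375
  y_2 = -1.145 - 0.05*-13.74 = -0.458
f(-0.7375, -0.458) = 4*(-0.7375)^2 + 6*(-0.458)^2 = 3.434


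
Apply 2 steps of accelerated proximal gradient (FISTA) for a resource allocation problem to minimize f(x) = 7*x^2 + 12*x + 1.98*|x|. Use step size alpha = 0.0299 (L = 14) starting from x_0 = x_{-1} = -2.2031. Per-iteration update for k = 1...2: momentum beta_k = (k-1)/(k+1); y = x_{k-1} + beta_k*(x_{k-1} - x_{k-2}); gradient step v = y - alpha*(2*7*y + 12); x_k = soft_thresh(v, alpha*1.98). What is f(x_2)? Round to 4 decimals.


FISTA on f(x) = 7*x^2 + 12*x + 1.98*|x|
L = 14, alpha = 0.0299
Iteration 1: beta = 0.0, y = -2.2031 + 0.0*(-2.2031 + 2.2031) = -2.2031
  grad(y) = -18.8434, v = y - alpha*grad = -1.6397
  prox(v) = soft_thresh(-1.6397, 0.0592) = -1.5805
Iteration 2: beta = 0.3333, y = -1.5805 + 0.3333*(-1.5805 + 2.2031) = -1.3729
  grad(y) = -7.2212, v = y - alpha*grad = -1.157
  prox(v) = soft_thresh(-1.157, 0.0592) = -1.0978
f(x_2) = 7*(-1.0978)^2 + 12*(-1.0978) + 1.98*|-1.0978| = -2.5637


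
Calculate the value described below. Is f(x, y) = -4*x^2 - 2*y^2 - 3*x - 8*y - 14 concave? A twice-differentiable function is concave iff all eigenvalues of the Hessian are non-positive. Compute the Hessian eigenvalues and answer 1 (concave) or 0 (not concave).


The Hessian of f(x,y) = -4*x^2 - 2*y^2 - 3*x - 8*y - 14 is:
H = [[-8, 0], [0, -4]]
Trace = -8 - 4 = -12
Determinant = -8*-4 - (0)^2 = 32
Discriminant = (-12)^2 - 4*32 = 16.0
Eigenvalues: lambda_1 = -8.0, lambda_2 = -4.0
The function is concave.

1


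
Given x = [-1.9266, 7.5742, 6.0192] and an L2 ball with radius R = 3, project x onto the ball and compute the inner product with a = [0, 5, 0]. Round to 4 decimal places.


Step 1: Compute ||x|| (intermediates to 6 decimals).
||x|| = sqrt((-1.9266)^2 + 7.5742^2 + 6.0192^2) = 9.864637
Step 2: Project.
Since ||x|| > R, scale = R/||x|| = 3/9.864637 = 0.304117, proj(x) = scale * x
proj(x) = [-0.585912, 2.303443, 1.830541]
Step 3: Dot product.
a^T * proj(x) = 0*(-0.585912) + 5*2.303443 + 0*1.830541 = 11.5172


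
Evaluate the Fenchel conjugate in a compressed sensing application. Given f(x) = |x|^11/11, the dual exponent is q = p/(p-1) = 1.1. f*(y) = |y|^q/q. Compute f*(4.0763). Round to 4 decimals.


The conjugate exponent q satisfies 1/p + 1/q = 1.
p = 11, so q = 11/(11 - 1) = 1.1
|y|^q = 4.0763^1.1 = 4.6913
f*(4.0763) = 4.6913 / 1.1 = 4.2648


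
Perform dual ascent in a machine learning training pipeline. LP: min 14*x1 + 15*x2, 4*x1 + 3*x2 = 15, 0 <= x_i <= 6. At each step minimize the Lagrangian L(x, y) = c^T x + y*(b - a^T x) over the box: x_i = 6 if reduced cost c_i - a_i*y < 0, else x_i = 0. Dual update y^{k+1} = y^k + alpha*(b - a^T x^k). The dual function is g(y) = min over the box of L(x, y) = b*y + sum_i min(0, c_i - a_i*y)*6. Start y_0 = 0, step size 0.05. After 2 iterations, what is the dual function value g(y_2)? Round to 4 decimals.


Dual ascent for LP: min 14*x1 + 15*x2, 4*x1 + 3*x2 = 15, 0 <= x_i <= 6
Step 1: y^k = 0.0, reduced costs: (14.0, 15.0)
  x^k = (0.0, 0.0), subgradient = b - a^T x = 15.0
  y^{k+1} = 0.0 + 0.05*15.0 = 0.75
Step 2: y^k = 0.75, reduced costs: (11.0, 12.75)
  x^k = (0.0, 0.0), subgradient = b - a^T x = 15.0
  y^{k+1} = 0.75 + 0.05*15.0 = 1.5
Dual objective at y_2 = 1.5: reduced costs (8.0, 10.5), box minimizer x = (0.0, 0.0)
g(y_2) = b*y + (c1 - a1*y)*x1 + (c2 - a2*y)*x2 = 15*1.5 + 8.0*0.0 + 10.5*0.0 = 22.5 + 0.0 + 0.0 = 22.5


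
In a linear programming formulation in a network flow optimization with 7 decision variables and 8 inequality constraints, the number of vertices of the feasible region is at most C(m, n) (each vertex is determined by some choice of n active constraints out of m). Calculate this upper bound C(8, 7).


Each vertex corresponds to some choice of n active constraints out of m, so the number of vertices is at most C(m, n) = m! / (n!(m-n)!).
m = 8, n = 7
Numerator: 8 * 7 * 6 * 5 * 4 * 3 * 2
Denominator: 7! = 5040
C(8, 7) = 8


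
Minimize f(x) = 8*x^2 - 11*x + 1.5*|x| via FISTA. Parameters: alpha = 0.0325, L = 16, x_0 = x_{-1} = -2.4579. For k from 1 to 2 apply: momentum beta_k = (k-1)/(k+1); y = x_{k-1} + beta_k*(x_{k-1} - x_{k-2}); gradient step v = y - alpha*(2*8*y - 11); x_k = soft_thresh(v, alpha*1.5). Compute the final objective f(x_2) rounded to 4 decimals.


FISTA on f(x) = 8*x^2 - 11*x + 1.5*|x|
L = 16, alpha = 0.0325
Iteration 1: beta = 0.0, y = -2.4579 + 0.0*(-2.4579 + 2.4579) = -2.4579
  grad(y) = -50.3264, v = y - alpha*grad = -0.8223
  prox(v) = soft_thresh(-0.8223, 0.0488) = -0.7735
Iteration 2: beta = 0.3333, y = -0.7735 + 0.3333*(-0.7735 + 2.4579) = -0.2121
  grad(y) = -14.3934, v = y - alpha*grad = 0.2557
  prox(v) = soft_thresh(0.2557, 0.0488) = 0.2069
f(x_2) = 8*0.2069^2 - 11*0.2069 + 1.5*|0.2069| = -1.6234


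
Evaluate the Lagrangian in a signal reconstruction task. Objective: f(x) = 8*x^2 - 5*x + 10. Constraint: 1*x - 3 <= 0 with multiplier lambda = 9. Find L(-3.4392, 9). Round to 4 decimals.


Step 1: Evaluate f(x).
f(-3.4392) = 8*(-3.4392)^2 - 5*(-3.4392) + 10 = 121.8208
Step 2: Evaluate g(x).
g(-3.4392) = 1*-3.4392 - 3 = -6.4392
Step 3: Compute Lagrangian.
L = 121.8208 + 9*-6.4392 = 63.868


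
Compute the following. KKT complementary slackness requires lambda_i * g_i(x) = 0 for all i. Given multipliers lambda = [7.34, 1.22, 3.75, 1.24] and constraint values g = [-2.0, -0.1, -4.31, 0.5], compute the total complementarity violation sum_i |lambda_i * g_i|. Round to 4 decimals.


KKT complementary slackness check:
lambda_1 * g_1 = 7.34 * -2.0 = -14.68
lambda_2 * g_2 = 1.22 * -0.1 = -0.122
lambda_3 * g_3 = 3.75 * -4.31 = -16.1625
lambda_4 * g_4 = 1.24 * 0.5 = 0.62
Total violation = 14.68 + 0.122 + 16.1625 + 0.62 = 31.5845


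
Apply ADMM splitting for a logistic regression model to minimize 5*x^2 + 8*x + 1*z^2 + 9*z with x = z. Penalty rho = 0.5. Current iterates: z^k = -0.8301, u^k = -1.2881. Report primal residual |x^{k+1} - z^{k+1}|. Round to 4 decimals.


ADMM iteration with rho = 0.5, z^k = -0.8301, u^k = -1.2881
Step 1: x-update.
Minimize 5*x^2 + 8*x + (0.5/2)*(x + 0.8301 - 1.2881)^2
FOC: (2*5 + 0.5)*x = -8 + 0.5*(-0.8301 + 1.2881)
x^{k+1} = -0.7401
Step 2: z-update.
Minimize 1*z^2 + 9*z + (0.5/2)*(-0.7401 - z - 1.2881)^2
FOC: (2*1 + 0.5)*z = -9 + 0.5*(-0.7401 - 1.2881)
z^{k+1} = -4.0056
Step 3: u-update.
u^{k+1} = -1.2881 - 0.7401 + 4.0056 = 1.9774
Step 4: Primal residual = |-0.7401 + 4.0056| = 3.2655


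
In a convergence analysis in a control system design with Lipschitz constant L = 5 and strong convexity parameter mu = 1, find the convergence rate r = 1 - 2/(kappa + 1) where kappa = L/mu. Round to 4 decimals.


Step 1: Compute the condition number.
kappa = L/mu = 5/1 = 5.0
Step 2: Compute the convergence rate.
r = 1 - 2/(kappa + 1) = 1 - 2*mu/(L + mu) = (L - mu)/(L + mu) = 4/6 = 0.6667


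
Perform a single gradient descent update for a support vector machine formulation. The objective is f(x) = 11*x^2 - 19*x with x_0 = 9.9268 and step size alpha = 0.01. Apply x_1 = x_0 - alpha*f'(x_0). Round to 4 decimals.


We compute the gradient at x_0 and apply the update.
f'(x) = 22*x - 19
f'(9.9268) = 22*9.9268 - 19 = 199.3896
x_1 = 9.9268 - 0.01*199.3896 = 7.9329


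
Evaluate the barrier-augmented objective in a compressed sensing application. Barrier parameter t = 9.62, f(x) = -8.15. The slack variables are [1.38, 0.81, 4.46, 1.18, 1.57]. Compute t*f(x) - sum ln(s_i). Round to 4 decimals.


Step 1: Compute log-barrier.
ln values: [0.3221, -0.2107, 1.4951, 0.1655, 0.4511]
phi = -(0.3221 - 0.2107 + 1.4951 + 0.1655 + 0.4511) = -2.2231
Step 2: Compute augmented objective.
t*f(x) = 9.62*-8.15 = -78.403
Total = -78.403 - 2.2231 = -80.6261


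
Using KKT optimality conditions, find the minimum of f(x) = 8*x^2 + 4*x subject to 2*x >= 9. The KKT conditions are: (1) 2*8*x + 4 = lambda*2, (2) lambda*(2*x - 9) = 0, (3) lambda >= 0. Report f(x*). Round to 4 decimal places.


Step 1: Try lambda = 0 (constraint inactive).
x_unc = -4/(2*8) = -0.25
Check: 2*-0.25 = -0.5 < 9 -- violated!
Step 2: Constraint must be active: 2*x = 9
x* = 9/2 = 4.5
lambda = (2*8*4.5 + 4)/2 = 38.0
Step 3: Compute optimal value.
f(x*) = 8*4.5^2 + 4*4.5 = 180.0


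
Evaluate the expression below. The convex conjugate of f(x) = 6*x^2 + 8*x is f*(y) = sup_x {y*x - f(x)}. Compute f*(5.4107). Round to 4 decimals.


f*(y) = sup_x {y*x - a*x^2 - b*x} = sup_x {(y-b)*x - a*x^2}
FOC: (y - b) - 2a*x = 0 => x* = (y - b)/(2a)
x* = (5.4107 - 8)/(2*6) = -0.2158
f*(5.4107) = (y-b)^2/(4a) = (5.4107 - 8)^2/(4*6)
= 6.7045/24 = 0.2794


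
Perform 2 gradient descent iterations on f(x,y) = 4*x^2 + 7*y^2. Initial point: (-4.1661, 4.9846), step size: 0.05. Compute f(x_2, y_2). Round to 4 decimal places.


Gradient descent on f(x,y) = 4*x^2 + 7*y^2.
Starting point: (-4.1661, 4.9846), alpha = 0.05
Step 1: grad_x = 2*4*-4.1661 = -33.3288, grad_y = 2*7*4.9846 = 69.7844
  x_1 = -4.1661 - 0.05*-33.3288 = -2.4997
  y_1 = 4.9846 - 0.05*69.7844 = 1.4954
Step 2: grad_x = 2*4*-2.4997 = -19.9973, grad_y = 2*7*1.4954 = 20.9353
  x_2 = -2.4997 - 0.05*-19.9973 = -1.4998
  y_2 = 1.4954 - 0.05*20.9353 = 0.4486
f(-1.4998, 0.4486) = 4*(-1.4998)^2 + 7*0.4486^2 = 10.4063


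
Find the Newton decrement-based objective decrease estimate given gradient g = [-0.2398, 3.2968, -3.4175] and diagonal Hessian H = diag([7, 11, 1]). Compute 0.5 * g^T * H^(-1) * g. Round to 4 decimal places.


Step 1: H is diagonal, so H^(-1) * g = [-0.0343, 0.2997, -3.4175].
Step 2: g^T H^(-1) g = sum_i g_i^2 / H_ii
  = (-0.2398)^2/7 + (3.2968)^2/11 + (-3.4175)^2/1
  = 0.0082 + 0.9881 + 11.6793 = 12.6756
Step 3: Objective decrease = 0.5 * g^T H^(-1) g = 6.3378


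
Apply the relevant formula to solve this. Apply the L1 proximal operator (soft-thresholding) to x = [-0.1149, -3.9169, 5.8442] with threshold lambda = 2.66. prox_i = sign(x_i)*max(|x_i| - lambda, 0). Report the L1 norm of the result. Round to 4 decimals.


Soft-thresholding with lambda = 2.66:
prox(-0.1149) = sign(-0.1149)*max(|-0.1149| - 2.66, 0) = 0.0
prox(-3.9169) = sign(-3.9169)*max(|-3.9169| - 2.66, 0) = -1.2569
prox(5.8442) = sign(5.8442)*max(|5.8442| - 2.66, 0) = 3.1842
prox(x) = [0.0, -1.2569, 3.1842]
||prox(x)||_1 = 0.0 + 1.2569 + 3.1842 = 4.4411


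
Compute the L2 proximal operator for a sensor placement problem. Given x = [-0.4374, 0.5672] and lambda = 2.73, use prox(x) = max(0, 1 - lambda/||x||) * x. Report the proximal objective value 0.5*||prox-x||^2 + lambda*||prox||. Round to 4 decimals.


Step 1: Compute ||x||.
||x|| = 0.7163
Step 2: Compute scaling factor.
scale = max(0, 1 - 2.73/0.7163) = 0.0
Step 3: prox(x) = [-0.0, 0.0]
||prox(x)|| = 0.0
Step 4: Proximal objective.
0.5*||prox-x||^2 = 0.2565
lambda*||prox|| = 0.0
Total = 0.2565


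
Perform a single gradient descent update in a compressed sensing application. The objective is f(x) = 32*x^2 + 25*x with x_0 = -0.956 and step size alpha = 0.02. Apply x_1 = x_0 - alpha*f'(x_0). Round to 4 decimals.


We compute the gradient at x_0 and apply the update.
f'(x) = 64*x + 25
f'(-0.956) = 64*-0.956 + 25 = -36.184
x_1 = -0.956 - 0.02*-36.184 = -0.2323


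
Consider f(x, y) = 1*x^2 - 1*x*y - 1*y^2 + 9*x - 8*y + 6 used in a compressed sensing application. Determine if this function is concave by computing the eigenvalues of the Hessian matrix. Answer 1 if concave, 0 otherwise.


The Hessian of f(x,y) = 1*x^2 - 1*x*y - 1*y^2 + 9*x - 8*y + 6 is:
H = [[2, -1], [-1, -2]]
Trace = 2 - 2 = 0
Determinant = 2*-2 - (-1)^2 = -5
Discriminant = (0)^2 - 4*-5 = 20.0
Eigenvalues: lambda_1 = -2.2361, lambda_2 = 2.2361
The function is not concave.

0


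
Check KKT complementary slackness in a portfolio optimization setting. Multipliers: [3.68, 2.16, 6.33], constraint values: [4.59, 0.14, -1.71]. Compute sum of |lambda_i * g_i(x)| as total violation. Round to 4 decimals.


KKT complementary slackness check:
lambda_1 * g_1 = 3.68 * 4.59 = 16.8912
lambda_2 * g_2 = 2.16 * 0.14 = 0.3024
lambda_3 * g_3 = 6.33 * -1.71 = -10.8243
Total violation = 16.8912 + 0.3024 + 10.8243 = 28.0179


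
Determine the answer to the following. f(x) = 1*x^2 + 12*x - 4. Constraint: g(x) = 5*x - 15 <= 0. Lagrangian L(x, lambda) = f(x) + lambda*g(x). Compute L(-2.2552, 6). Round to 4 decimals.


Step 1: Evaluate f(x).
f(-2.2552) = 1*(-2.2552)^2 + 12*(-2.2552) - 4 = -25.9765
Step 2: Evaluate g(x).
g(-2.2552) = 5*-2.2552 - 15 = -26.276
Step 3: Compute Lagrangian.
L = -25.9765 + 6*-26.276 = -183.6325


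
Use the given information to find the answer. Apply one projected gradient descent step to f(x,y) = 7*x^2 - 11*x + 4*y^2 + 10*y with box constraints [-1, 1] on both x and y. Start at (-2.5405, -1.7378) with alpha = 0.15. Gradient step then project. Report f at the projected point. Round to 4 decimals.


Step 1: Compute gradient at (-2.5405, -1.7378).
grad_x = 2*7*-2.5405 - 11 = -46.567
grad_y = 2*4*-1.7378 + 10 = -3.9024
Step 2: Gradient step.
x_raw = -2.5405 - 0.15*-46.567 = 4.4446
y_raw = -1.7378 - 0.15*-3.9024 = -1.1524
Step 3: Project onto [-1, 1].
x_proj = clip(4.4446) = 1.0
y_proj = clip(-1.1524) = -1.0
Step 4: Evaluate f.
f(1.0, -1.0) = -10.0


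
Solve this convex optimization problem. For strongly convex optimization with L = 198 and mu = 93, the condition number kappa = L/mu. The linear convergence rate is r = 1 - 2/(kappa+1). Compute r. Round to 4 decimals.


Step 1: Compute the condition number.
kappa = L/mu = 198/93 = 2.129
Step 2: Compute the convergence rate.
r = 1 - 2/(kappa + 1) = 1 - 2*mu/(L + mu) = (L - mu)/(L + mu) = 105/291 = 0.3608


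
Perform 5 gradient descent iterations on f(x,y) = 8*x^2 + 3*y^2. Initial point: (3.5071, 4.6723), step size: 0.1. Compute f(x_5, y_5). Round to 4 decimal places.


Gradient descent on f(x,y) = 8*x^2 + 3*y^2.
Starting point: (3.5071, 4.6723), alpha = 0.1
Step 1: grad_x = 2*8*3.5071 = 56.1136, grad_y = 2*3*4.6723 = 28.0338
  x_1 = 3.5071 - 0.1*56.1136 = -2.1043
  y_1 = 4.6723 - 0.1*28.0338 = 1.8689
Step 2: grad_x = 2*8*-2.1043 = -33.6682, grad_y = 2*3*1.8689 = 11.2135
  x_2 = -2.1043 - 0.1*-33.6682 = 1.2626
  y_2 = 1.8689 - 0.1*11.2135 = 0.7476
Step 3: grad_x = 2*8*1.2626 = 20.2009, grad_y = 2*3*0.7476 = 4.4854
  x_3 = 1.2626 - 0.1*20.2009 = -0.7575
  y_3 = 0.7476 - 0.1*4.4854 = 0.299
Step 4: grad_x = 2*8*-0.7575 = -12.1205, grad_y = 2*3*0.299 = 1.7942
  x_4 = -0.7575 - 0.1*-12.1205 = 0.4545
  y_4 = 0.299 - 0.1*1.7942 = 0.1196
Step 5: grad_x = 2*8*0.4545 = 7.2723, grad_y = 2*3*0.1196 = 0.7177
  x_5 = 0.4545 - 0.1*7.2723 = -0.2727
  y_5 = 0.1196 - 0.1*0.7177 = 0.0478
f(-0.2727, 0.0478) = 8*(-0.2727)^2 + 3*0.0478^2 = 0.6018


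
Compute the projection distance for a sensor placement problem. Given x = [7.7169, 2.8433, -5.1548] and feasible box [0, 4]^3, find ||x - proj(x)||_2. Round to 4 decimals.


Project each component onto [0, 4].
clip(7.7169) = 4.0, clip(2.8433) = 2.8433, clip(-5.1548) = 0.0
Projection = [4.0, 2.8433, 0.0]
Squared diffs: [13.8153, 0.0, 26.572]
Distance = sqrt(40.3873) = 6.3551


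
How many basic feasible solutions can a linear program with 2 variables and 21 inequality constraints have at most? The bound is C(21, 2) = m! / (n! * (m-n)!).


Each vertex corresponds to some choice of n active constraints out of m, so the number of vertices is at most C(m, n) = m! / (n!(m-n)!).
m = 21, n = 2
Numerator: 21 * 20
Denominator: 2! = 2
C(21, 2) = 210


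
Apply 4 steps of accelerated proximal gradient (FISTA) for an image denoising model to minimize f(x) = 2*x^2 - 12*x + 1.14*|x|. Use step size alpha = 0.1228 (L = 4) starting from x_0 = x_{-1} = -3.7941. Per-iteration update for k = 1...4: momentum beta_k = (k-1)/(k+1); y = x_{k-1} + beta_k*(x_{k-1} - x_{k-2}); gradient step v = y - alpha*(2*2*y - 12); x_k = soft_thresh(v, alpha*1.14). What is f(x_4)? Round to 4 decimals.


FISTA on f(x) = 2*x^2 - 12*x + 1.14*|x|
L = 4, alpha = 0.1228
Iteration 1: beta = 0.0, y = -3.7941 + 0.0*(-3.7941 + 3.7941) = -3.7941
  grad(y) = -27.1764, v = y - alpha*grad = -0.4568
  prox(v) = soft_thresh(-0.4568, 0.14) = -0.3168
Iteration 2: beta = 0.3333, y = -0.3168 + 0.3333*(-0.3168 + 3.7941) = 0.8422
  grad(y) = -8.631, v = y - alpha*grad = 1.9021
  prox(v) = soft_thresh(1.9021, 0.14) = 1.7621
Iteration 3: beta = 0.5, y = 1.7621 + 0.5*(1.7621 + 0.3168) = 2.8016
  grad(y) = -0.7935, v = y - alpha*grad = 2.8991
  prox(v) = soft_thresh(2.8991, 0.14) = 2.7591
Iteration 4: beta = 0.6, y = 2.7591 + 0.6*(2.7591 - 1.7621) = 3.3572
  grad(y) = 1.429, v = y - alpha*grad = 3.1818
  prox(v) = soft_thresh(3.1818, 0.14) = 3.0418
f(x_4) = 2*3.0418^2 - 12*3.0418 + 1.14*|3.0418| = -14.5289


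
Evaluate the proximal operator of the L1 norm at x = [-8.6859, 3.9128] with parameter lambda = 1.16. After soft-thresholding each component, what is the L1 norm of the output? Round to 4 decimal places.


Soft-thresholding with lambda = 1.16:
prox(-8.6859) = sign(-8.6859)*max(|-8.6859| - 1.16, 0) = -7.5259
prox(3.9128) = sign(3.9128)*max(|3.9128| - 1.16, 0) = 2.7528
prox(x) = [-7.5259, 2.7528]
||prox(x)||_1 = 7.5259 + 2.7528 = 10.2787


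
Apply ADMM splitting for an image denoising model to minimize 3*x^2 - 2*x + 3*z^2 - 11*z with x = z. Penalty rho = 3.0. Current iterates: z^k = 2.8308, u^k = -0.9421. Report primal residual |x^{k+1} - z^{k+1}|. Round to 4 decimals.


ADMM iteration with rho = 3.0, z^k = 2.8308, u^k = -0.9421
Step 1: x-update.
Minimize 3*x^2 - 2*x + (3.0/2)*(x - 2.8308 - 0.9421)^2
FOC: (2*3 + 3.0)*x = 2 + 3.0*(2.8308 + 0.9421)
x^{k+1} = 1.4799
Step 2: z-update.
Minimize 3*z^2 - 11*z + (3.0/2)*(1.4799 - z - 0.9421)^2
FOC: (2*3 + 3.0)*z = 11 + 3.0*(1.4799 - 0.9421)
z^{k+1} = 1.4015
Step 3: u-update.
u^{k+1} = -0.9421 + 1.4799 - 1.4015 = -0.8637
Step 4: Primal residual = |1.4799 - 1.4015| = 0.0784


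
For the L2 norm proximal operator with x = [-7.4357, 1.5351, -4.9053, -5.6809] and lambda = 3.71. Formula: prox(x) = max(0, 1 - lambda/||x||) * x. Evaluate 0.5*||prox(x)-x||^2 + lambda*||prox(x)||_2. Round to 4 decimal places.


Step 1: Compute ||x||.
||x|| = 10.6762
Step 2: Compute scaling factor.
scale = max(0, 1 - 3.71/10.6762) = 0.6525
Step 3: prox(x) = [-4.8518, 1.0016, -3.2007, -3.7068]
||prox(x)|| = 6.9662
Step 4: Proximal objective.
0.5*||prox-x||^2 = 6.8821
lambda*||prox|| = 25.8446
Total = 32.7266


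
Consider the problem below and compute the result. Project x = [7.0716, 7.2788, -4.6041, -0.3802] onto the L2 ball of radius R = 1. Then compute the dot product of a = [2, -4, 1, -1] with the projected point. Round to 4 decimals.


Step 1: Compute ||x|| (intermediates to 6 decimals).
||x|| = sqrt(7.0716^2 + 7.2788^2 + (-4.6041)^2 + (-0.3802)^2) = 11.15037
Step 2: Project.
Since ||x|| > R, scale = R/||x|| = 1/11.15037 = 0.089683, proj(x) = scale * x
proj(x) = [0.634202, 0.652785, -0.41291, -0.034097]
Step 3: Dot product.
a^T * proj(x) = 2*0.634202 - 4*0.652785 + 1*(-0.41291) - 1*(-0.034097) = -1.7215


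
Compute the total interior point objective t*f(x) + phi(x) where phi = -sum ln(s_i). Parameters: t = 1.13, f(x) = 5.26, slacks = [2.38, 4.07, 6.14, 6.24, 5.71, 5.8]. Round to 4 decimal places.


Step 1: Compute log-barrier.
ln values: [0.8671, 1.4036, 1.8148, 1.831, 1.7422, 1.7579]
phi = -(0.8671 + 1.4036 + 1.8148 + 1.831 + 1.7422 + 1.7579) = -9.4166
Step 2: Compute augmented objective.
t*f(x) = 1.13*5.26 = 5.9438
Total = 5.9438 - 9.4166 = -3.4728


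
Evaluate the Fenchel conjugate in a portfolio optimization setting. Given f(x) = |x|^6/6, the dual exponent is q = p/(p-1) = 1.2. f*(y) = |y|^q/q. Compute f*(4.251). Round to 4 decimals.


The conjugate exponent q satisfies 1/p + 1/q = 1.
p = 6, so q = 6/(6 - 1) = 1.2
|y|^q = 4.251^1.2 = 5.6779
f*(4.251) = 5.6779 / 1.2 = 4.7316


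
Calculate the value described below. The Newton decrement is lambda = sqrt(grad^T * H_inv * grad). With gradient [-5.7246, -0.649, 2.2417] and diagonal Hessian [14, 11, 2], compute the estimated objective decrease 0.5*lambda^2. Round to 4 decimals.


Step 1: H is diagonal, so H^(-1) * g = [-0.4089, -0.059, 1.1209].
Step 2: g^T H^(-1) g = sum_i g_i^2 / H_ii
  = (-5.7246)^2/14 + (-0.649)^2/11 + (2.2417)^2/2
  = 2.3408 + 0.0383 + 2.5126 = 4.8917
Step 3: Objective decrease = 0.5 * g^T H^(-1) g = 2.4458


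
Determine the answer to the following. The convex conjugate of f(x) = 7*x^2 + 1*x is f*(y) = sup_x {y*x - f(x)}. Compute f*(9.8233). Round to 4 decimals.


f*(y) = sup_x {y*x - a*x^2 - b*x} = sup_x {(y-b)*x - a*x^2}
FOC: (y - b) - 2a*x = 0 => x* = (y - b)/(2a)
x* = (9.8233 - 1)/(2*7) = 0.6302
f*(9.8233) = (y-b)^2/(4a) = (9.8233 - 1)^2/(4*7)
= 77.8506/28 = 2.7804


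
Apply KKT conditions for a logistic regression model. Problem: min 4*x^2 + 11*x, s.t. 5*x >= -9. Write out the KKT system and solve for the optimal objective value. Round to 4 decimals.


Step 1: Try lambda = 0 (constraint inactive).
Stationarity: 2*4*x + 11 = 0
x* = -11/(2*4) = -1.375
Check constraint: 5*-1.375 = -6.875 >= -9 -- satisfied.
Step 2: Compute optimal value.
f(x*) = 4*(-1.375)^2 + 11*(-1.375) = -7.5625


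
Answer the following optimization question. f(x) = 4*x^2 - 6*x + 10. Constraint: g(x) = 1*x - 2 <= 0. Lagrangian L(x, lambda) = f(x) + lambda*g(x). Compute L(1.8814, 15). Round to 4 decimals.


Step 1: Evaluate f(x).
f(1.8814) = 4*1.8814^2 - 6*1.8814 + 10 = 12.8703
Step 2: Evaluate g(x).
g(1.8814) = 1*1.8814 - 2 = -0.1186
Step 3: Compute Lagrangian.
L = 12.8703 + 15*-0.1186 = 11.0913


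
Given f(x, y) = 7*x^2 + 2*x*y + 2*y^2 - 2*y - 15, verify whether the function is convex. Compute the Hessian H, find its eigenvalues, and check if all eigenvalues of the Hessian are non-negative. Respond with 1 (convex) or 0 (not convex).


The Hessian of f(x,y) = 7*x^2 + 2*x*y + 2*y^2 - 2*y - 15 is:
H = [[14, 2], [2, 4]]
Trace = 14 + 4 = 18
Determinant = 14*4 - (2)^2 = 52
Discriminant = (18)^2 - 4*52 = 116.0
Eigenvalues: lambda_1 = 3.6148, lambda_2 = 14.3852
The function is convex.

1


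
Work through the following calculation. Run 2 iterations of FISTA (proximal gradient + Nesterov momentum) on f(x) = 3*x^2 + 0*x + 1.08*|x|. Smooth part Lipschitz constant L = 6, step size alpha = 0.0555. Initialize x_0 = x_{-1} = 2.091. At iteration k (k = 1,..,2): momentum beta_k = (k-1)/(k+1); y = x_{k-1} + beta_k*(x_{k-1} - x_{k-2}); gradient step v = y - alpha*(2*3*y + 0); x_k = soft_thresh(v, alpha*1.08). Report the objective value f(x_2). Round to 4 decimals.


FISTA on f(x) = 3*x^2 + 0*x + 1.08*|x|
L = 6, alpha = 0.0555
Iteration 1: beta = 0.0, y = 2.091 + 0.0*(2.091 - 2.091) = 2.091
  grad(y) = 12.546, v = y - alpha*grad = 1.3947
  prox(v) = soft_thresh(1.3947, 0.0599) = 1.3348
Iteration 2: beta = 0.3333, y = 1.3348 + 0.3333*(1.3348 - 2.091) = 1.0827
  grad(y) = 6.4961, v = y - alpha*grad = 0.7221
  prox(v) = soft_thresh(0.7221, 0.0599) = 0.6622
f(x_2) = 3*0.6622^2 + 0*0.6622 + 1.08*|0.6622| = 2.0307


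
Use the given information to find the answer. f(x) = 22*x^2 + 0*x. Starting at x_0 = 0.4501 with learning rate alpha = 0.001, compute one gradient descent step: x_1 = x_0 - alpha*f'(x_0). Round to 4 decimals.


We compute the gradient at x_0 and apply the update.
f'(x) = 44*x + 0
f'(0.4501) = 44*0.4501 + 0 = 19.8044
x_1 = 0.4501 - 0.001*19.8044 = 0.4303


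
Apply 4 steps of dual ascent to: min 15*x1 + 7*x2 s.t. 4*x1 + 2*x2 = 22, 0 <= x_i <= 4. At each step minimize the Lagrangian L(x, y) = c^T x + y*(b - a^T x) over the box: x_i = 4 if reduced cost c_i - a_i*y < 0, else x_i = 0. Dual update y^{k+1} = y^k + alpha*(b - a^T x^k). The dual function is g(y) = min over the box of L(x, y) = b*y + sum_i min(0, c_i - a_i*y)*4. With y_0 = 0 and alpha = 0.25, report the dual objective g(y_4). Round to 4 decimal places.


Dual ascent for LP: min 15*x1 + 7*x2, 4*x1 + 2*x2 = 22, 0 <= x_i <= 4
Step 1: y^k = 0.0, reduced costs: (15.0, 7.0)
  x^k = (0.0, 0.0), subgradient = b - a^T x = 22.0
  y^{k+1} = 0.0 + 0.25*22.0 = 5.5
Step 2: y^k = 5.5, reduced costs: (-7.0, -4.0)
  x^k = (4.0, 4.0), subgradient = b - a^T x = -2.0
  y^{k+1} = 5.5 + 0.25*-2.0 = 5.0
Step 3: y^k = 5.0, reduced costs: (-5.0, -3.0)
  x^k = (4.0, 4.0), subgradient = b - a^T x = -2.0
  y^{k+1} = 5.0 + 0.25*-2.0 = 4.5
Step 4: y^k = 4.5, reduced costs: (-3.0, -2.0)
  x^k = (4.0, 4.0), subgradient = b - a^T x = -2.0
  y^{k+1} = 4.5 + 0.25*-2.0 = 4.0
Dual objective at y_4 = 4.0: reduced costs (-1.0, -1.0), box minimizer x = (4.0, 4.0)
g(y_4) = b*y + (c1 - a1*y)*x1 + (c2 - a2*y)*x2 = 22*4.0 + (-1.0)*4.0 + (-1.0)*4.0 = 88.0 - 4.0 - 4.0 = 80.0


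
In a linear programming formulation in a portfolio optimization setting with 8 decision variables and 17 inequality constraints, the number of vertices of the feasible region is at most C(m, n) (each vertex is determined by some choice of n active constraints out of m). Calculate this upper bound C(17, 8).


Each vertex corresponds to some choice of n active constraints out of m, so the number of vertices is at most C(m, n) = m! / (n!(m-n)!).
m = 17, n = 8
Numerator: 17 * 16 * 15 * 14 * 13 * 12 * 11 * 10
Denominator: 8! = 40320
C(17, 8) = 24310


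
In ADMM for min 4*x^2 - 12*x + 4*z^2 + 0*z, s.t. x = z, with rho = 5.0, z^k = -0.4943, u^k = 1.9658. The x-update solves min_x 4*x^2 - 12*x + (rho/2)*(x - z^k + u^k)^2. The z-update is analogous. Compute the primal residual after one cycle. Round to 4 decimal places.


ADMM iteration with rho = 5.0, z^k = -0.4943, u^k = 1.9658
Step 1: x-update.
Minimize 4*x^2 - 12*x + (5.0/2)*(x + 0.4943 + 1.9658)^2
FOC: (2*4 + 5.0)*x = 12 + 5.0*(-0.4943 - 1.9658)
x^{k+1} = -0.0231
Step 2: z-update.
Minimize 4*z^2 + 0*z + (5.0/2)*(-0.0231 - z + 1.9658)^2
FOC: (2*4 + 5.0)*z = 0 + 5.0*(-0.0231 + 1.9658)
z^{k+1} = 0.7472
Step 3: u-update.
u^{k+1} = 1.9658 - 0.0231 - 0.7472 = 1.1955
Step 4: Primal residual = |-0.0231 - 0.7472| = 0.7703


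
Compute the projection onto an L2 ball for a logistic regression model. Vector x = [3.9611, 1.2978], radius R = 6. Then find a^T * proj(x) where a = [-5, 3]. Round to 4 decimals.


Step 1: Compute ||x|| (intermediates to 6 decimals).
||x|| = sqrt(3.9611^2 + 1.2978^2) = 4.168285
Step 2: Project.
Since ||x|| <= R, proj = x (no scaling needed).
proj(x) = [3.9611, 1.2978]
Step 3: Dot product.
a^T * proj(x) = -5*3.9611 + 3*1.2978 = -15.9121


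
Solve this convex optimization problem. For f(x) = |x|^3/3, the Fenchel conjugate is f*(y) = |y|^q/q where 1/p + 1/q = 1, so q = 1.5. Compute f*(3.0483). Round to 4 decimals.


The conjugate exponent q satisfies 1/p + 1/q = 1.
p = 3, so q = 3/(3 - 1) = 1.5
|y|^q = 3.0483^1.5 = 5.3221
f*(3.0483) = 5.3221 / 1.5 = 3.5481


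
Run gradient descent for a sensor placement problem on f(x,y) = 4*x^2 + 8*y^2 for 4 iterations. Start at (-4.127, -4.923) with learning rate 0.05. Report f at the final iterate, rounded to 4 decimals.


Gradient descent on f(x,y) = 4*x^2 + 8*y^2.
Starting point: (-4.127, -4.923), alpha = 0.05
Step 1: grad_x = 2*4*-4.127 = -33.016, grad_y = 2*8*-4.923 = -78.768
  x_1 = -4.127 - 0.05*-33.016 = -2.4762
  y_1 = -4.923 - 0.05*-78.768 = -0.9846
Step 2: grad_x = 2*4*-2.4762 = -19.8096, grad_y = 2*8*-0.9846 = -15.7536
  x_2 = -2.4762 - 0.05*-19.8096 = -1.4857
  y_2 = -0.9846 - 0.05*-15.7536 = -0.1969
Step 3: grad_x = 2*4*-1.4857 = -11.8858, grad_y = 2*8*-0.1969 = -3.1507
  x_3 = -1.4857 - 0.05*-11.8858 = -0.8914
  y_3 = -0.1969 - 0.05*-3.1507 = -0.0394
Step 4: grad_x = 2*4*-0.8914 = -7.1315, grad_y = 2*8*-0.0394 = -0.6301
  x_4 = -0.8914 - 0.05*-7.1315 = -0.5349
  y_4 = -0.0394 - 0.05*-0.6301 = -0.0079
f(-0.5349, -0.0079) = 4*(-0.5349)^2 + 8*(-0.0079)^2 = 1.1448


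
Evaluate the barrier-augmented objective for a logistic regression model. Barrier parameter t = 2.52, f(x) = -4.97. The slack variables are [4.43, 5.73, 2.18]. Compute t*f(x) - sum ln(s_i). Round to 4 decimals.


Step 1: Compute log-barrier.
ln values: [1.4884, 1.7457, 0.7793]
phi = -(1.4884 + 1.7457 + 0.7793) = -4.0134
Step 2: Compute augmented objective.
t*f(x) = 2.52*-4.97 = -12.5244
Total = -12.5244 - 4.0134 = -16.5378


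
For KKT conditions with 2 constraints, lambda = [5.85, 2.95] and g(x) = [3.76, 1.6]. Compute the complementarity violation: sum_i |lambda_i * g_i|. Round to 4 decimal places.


KKT complementary slackness check:
lambda_1 * g_1 = 5.85 * 3.76 = 21.996
lambda_2 * g_2 = 2.95 * 1.6 = 4.72
Total violation = 21.996 + 4.72 = 26.716


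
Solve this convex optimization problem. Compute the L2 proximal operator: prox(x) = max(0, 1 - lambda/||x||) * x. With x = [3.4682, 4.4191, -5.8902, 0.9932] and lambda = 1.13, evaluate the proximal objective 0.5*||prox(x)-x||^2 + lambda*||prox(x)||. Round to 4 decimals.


Step 1: Compute ||x||.
||x|| = 8.1999
Step 2: Compute scaling factor.
scale = max(0, 1 - 1.13/8.1999) = 0.8622
Step 3: prox(x) = [2.9903, 3.8101, -5.0785, 0.8563]
||prox(x)|| = 7.0699
Step 4: Proximal objective.
0.5*||prox-x||^2 = 0.6385
lambda*||prox|| = 7.989
Total = 8.6274


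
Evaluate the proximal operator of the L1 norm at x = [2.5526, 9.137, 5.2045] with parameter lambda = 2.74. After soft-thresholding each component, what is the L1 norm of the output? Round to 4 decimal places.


Soft-thresholding with lambda = 2.74:
prox(2.5526) = sign(2.5526)*max(|2.5526| - 2.74, 0) = 0.0
prox(9.137) = sign(9.137)*max(|9.137| - 2.74, 0) = 6.397
prox(5.2045) = sign(5.2045)*max(|5.2045| - 2.74, 0) = 2.4645
prox(x) = [0.0, 6.397, 2.4645]
||prox(x)||_1 = 0.0 + 6.397 + 2.4645 = 8.8615


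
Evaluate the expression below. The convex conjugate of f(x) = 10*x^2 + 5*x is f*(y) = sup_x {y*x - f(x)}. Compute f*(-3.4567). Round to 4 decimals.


f*(y) = sup_x {y*x - a*x^2 - b*x} = sup_x {(y-b)*x - a*x^2}
FOC: (y - b) - 2a*x = 0 => x* = (y - b)/(2a)
x* = (-3.4567 - 5)/(2*10) = -0.4228
f*(-3.4567) = (y-b)^2/(4a) = (-3.4567 - 5)^2/(4*10)
= 71.5158/40 = 1.7879


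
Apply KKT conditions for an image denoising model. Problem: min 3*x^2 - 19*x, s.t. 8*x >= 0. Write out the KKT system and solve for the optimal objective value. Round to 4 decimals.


Step 1: Try lambda = 0 (constraint inactive).
Stationarity: 2*3*x - 19 = 0
x* = 19/(2*3) = 19/6 = 3.1667 (rounded; the exact value 19/6 is used below)
Check constraint: 8*3.1667 = 25.3336 >= 0 -- satisfied.
Step 2: Compute optimal value.
f(x*) = 3*(19/6)^2 - 19*(19/6) = -30.0833


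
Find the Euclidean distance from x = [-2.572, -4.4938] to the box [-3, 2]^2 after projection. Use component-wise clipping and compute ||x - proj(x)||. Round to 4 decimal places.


Project each component onto [-3, 2].
clip(-2.572) = -2.572, clip(-4.4938) = -3.0
Projection = [-2.572, -3.0]
Squared diffs: [0.0, 2.2314]
Distance = sqrt(2.2314) = 1.4938


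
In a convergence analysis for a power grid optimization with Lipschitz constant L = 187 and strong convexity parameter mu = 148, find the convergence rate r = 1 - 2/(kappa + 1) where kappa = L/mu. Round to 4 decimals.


Step 1: Compute the condition number.
kappa = L/mu = 187/148 = 1.2635
Step 2: Compute the convergence rate.
r = 1 - 2/(kappa + 1) = 1 - 2*mu/(L + mu) = (L - mu)/(L + mu) = 39/335 = 0.1164


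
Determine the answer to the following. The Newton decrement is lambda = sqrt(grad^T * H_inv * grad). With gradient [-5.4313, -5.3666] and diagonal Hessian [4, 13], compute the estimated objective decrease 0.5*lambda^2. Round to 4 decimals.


Step 1: H is diagonal, so H^(-1) * g = [-1.3578, -0.4128].
Step 2: g^T H^(-1) g = sum_i g_i^2 / H_ii
  = (-5.4313)^2/4 + (-5.3666)^2/13
  = 7.3748 + 2.2154 = 9.5902
Step 3: Objective decrease = 0.5 * g^T H^(-1) g = 4.7951


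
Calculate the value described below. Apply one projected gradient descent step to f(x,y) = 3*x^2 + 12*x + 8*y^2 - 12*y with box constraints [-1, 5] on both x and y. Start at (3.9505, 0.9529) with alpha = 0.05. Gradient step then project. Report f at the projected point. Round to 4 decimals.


Step 1: Compute gradient at (3.9505, 0.9529).
grad_x = 2*3*3.9505 + 12 = 35.703
grad_y = 2*8*0.9529 - 12 = 3.2464
Step 2: Gradient step.
x_raw = 3.9505 - 0.05*35.703 = 2.1654
y_raw = 0.9529 - 0.05*3.2464 = 0.7906
Step 3: Project onto [-1, 5].
x_proj = clip(2.1654) = 2.1654
y_proj = clip(0.7906) = 0.7906
Step 4: Evaluate f.
f(2.1654, 0.7906) = 35.5636


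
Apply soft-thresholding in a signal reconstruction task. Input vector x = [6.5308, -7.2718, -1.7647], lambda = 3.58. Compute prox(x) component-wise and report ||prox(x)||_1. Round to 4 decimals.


Soft-thresholding with lambda = 3.58:
prox(6.5308) = sign(6.5308)*max(|6.5308| - 3.58, 0) = 2.9508
prox(-7.2718) = sign(-7.2718)*max(|-7.2718| - 3.58, 0) = -3.6918
prox(-1.7647) = sign(-1.7647)*max(|-1.7647| - 3.58, 0) = 0.0
prox(x) = [2.9508, -3.6918, 0.0]
||prox(x)||_1 = 2.9508 + 3.6918 + 0.0 = 6.6426


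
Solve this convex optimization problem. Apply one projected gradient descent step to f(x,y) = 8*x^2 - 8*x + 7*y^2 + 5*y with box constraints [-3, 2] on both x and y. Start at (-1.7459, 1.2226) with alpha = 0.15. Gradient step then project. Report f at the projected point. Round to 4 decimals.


Step 1: Compute gradient at (-1.7459, 1.2226).
grad_x = 2*8*-1.7459 - 8 = -35.9344
grad_y = 2*7*1.2226 + 5 = 22.1164
Step 2: Gradient step.
x_raw = -1.7459 - 0.15*-35.9344 = 3.6443
y_raw = 1.2226 - 0.15*22.1164 = -2.0949
Step 3: Project onto [-3, 2].
x_proj = clip(3.6443) = 2.0
y_proj = clip(-2.0949) = -2.0949
Step 4: Evaluate f.
f(2.0, -2.0949) = 36.2448


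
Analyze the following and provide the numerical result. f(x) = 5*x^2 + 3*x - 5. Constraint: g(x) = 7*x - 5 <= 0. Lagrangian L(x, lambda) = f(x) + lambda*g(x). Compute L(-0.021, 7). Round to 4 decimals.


Step 1: Evaluate f(x).
f(-0.021) = 5*(-0.021)^2 + 3*(-0.021) - 5 = -5.0608
Step 2: Evaluate g(x).
g(-0.021) = 7*-0.021 - 5 = -5.147
Step 3: Compute Lagrangian.
L = -5.0608 + 7*-5.147 = -41.0898
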